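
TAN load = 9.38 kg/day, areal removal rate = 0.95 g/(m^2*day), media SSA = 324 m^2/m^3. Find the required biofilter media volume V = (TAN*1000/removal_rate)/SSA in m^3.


A = 9.38*1000 / 0.95 = 9873.6842 m^2
V = 9873.6842 / 324 = 30.4743

30.4743 m^3


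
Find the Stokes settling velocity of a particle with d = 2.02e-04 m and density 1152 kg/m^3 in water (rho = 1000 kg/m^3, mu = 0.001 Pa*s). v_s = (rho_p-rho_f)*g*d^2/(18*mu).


Density difference: rho_p - rho_f = 1152 - 1000 = 152 kg/m^3
d^2 = (2.02e-04)^2 = 4.0804e-08 m^2
Numerator = (rho_p - rho_f) * g * d^2 = 152 * 9.81 * 4.0804e-08 = 6.084366e-05
Denominator = 18 * mu = 18 * 0.001 = 0.018
v_s = 6.084366e-05 / 0.018 = 0.0033802 m/s
Check: Re = rho_f * v_s * d / mu = 1000 * 0.0033802 * 2.02e-04 / 0.001 = 0.683 < 1, so Stokes' law applies.

0.0033802 m/s


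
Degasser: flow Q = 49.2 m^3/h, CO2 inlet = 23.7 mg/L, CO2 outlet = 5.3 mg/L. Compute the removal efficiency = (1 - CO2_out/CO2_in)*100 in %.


CO2_out / CO2_in = 5.3 / 23.7 = 0.22362869
Fraction remaining = 0.22362869
efficiency = (1 - 0.22362869) * 100 = 77.6371 %

77.6371 %


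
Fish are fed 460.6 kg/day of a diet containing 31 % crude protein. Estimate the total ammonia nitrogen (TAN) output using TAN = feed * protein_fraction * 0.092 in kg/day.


Protein in feed = 460.6 * 31/100 = 142.786 kg/day
TAN = protein * 0.092 = 142.786 * 0.092 = 13.136312 kg/day

13.136312 kg/day


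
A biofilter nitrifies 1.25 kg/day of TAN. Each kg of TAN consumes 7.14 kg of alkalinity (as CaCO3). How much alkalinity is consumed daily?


Alkalinity factor: 7.14 kg CaCO3 consumed per kg TAN nitrified
alk = 1.25 kg TAN * 7.14 = 8.925 kg CaCO3/day

8.925 kg CaCO3/day


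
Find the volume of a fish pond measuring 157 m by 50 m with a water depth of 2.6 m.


Base area = L * W = 157 * 50 = 7850 m^2
Volume = area * depth = 7850 * 2.6 = 20410 m^3

20410 m^3


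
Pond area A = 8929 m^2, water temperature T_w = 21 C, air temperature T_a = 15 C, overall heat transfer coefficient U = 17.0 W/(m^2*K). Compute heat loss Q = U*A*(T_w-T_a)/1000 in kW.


Temperature difference dT = 21 - 15 = 6 K
Heat loss (W) = U * A * dT = 17.0 * 8929 * 6 = 910758 W
Convert to kW: 910758 / 1000 = 910.758 kW

910.758 kW


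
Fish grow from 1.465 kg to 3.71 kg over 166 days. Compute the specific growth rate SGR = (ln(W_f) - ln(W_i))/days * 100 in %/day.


ln(W_f) = ln(3.71) = 1.3110319
ln(W_i) = ln(1.465) = 0.38185524
ln(W_f) - ln(W_i) = 1.3110319 - 0.38185524 = 0.92917666
SGR = 0.92917666 / 166 * 100 = 0.559745 %/day

0.559745 %/day


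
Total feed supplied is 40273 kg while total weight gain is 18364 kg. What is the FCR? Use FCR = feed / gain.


FCR = feed consumed / weight gained
FCR = 40273 kg / 18364 kg = 2.19304

2.19304


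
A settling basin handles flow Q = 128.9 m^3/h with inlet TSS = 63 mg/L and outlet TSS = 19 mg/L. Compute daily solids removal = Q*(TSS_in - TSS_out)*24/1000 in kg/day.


Concentration drop: TSS_in - TSS_out = 63 - 19 = 44 mg/L
Hourly solids removed = Q * dTSS = 128.9 m^3/h * 44 mg/L = 5671.6 g/h  (m^3/h * mg/L = g/h)
Daily solids removed = 5671.6 * 24 = 136118.4 g/day
Convert g to kg: 136118.4 / 1000 = 136.1184 kg/day

136.1184 kg/day


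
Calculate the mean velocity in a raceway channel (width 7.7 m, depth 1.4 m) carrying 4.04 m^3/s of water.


Cross-sectional area = W * d = 7.7 * 1.4 = 10.78 m^2
Velocity = Q / A = 4.04 / 10.78 = 0.374768 m/s

0.374768 m/s


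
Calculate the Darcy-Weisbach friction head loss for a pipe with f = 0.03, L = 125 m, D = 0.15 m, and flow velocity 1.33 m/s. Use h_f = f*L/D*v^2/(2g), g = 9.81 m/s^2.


v^2 = 1.33^2 = 1.7689 m^2/s^2
L/D = 125/0.15 = 833.33333
h_f = f*(L/D)*v^2/(2g) = 0.03 * 833.33333 * 1.7689 / 19.62 = 2.25395 m

2.25395 m


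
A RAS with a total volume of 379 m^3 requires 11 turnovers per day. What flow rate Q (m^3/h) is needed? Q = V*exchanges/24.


Daily recirculation volume = 379 m^3 * 11 = 4169 m^3/day
Flow rate Q = daily volume / 24 h = 4169 / 24 = 173.708 m^3/h

173.708 m^3/h


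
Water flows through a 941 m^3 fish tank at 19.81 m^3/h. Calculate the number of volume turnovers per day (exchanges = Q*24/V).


Daily flow volume = 19.81 m^3/h * 24 h = 475.44 m^3/day
Exchanges = daily flow / tank volume = 475.44 / 941 = 0.50525 exchanges/day

0.50525 exchanges/day


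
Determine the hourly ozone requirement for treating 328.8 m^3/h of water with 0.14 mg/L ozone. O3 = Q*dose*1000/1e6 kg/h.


O3 demand (mg/h) = Q * dose * 1000 = 328.8 * 0.14 * 1000 = 46032 mg/h
Convert mg to kg: 46032 / 1e6 = 0.046032 kg/h

0.046032 kg/h


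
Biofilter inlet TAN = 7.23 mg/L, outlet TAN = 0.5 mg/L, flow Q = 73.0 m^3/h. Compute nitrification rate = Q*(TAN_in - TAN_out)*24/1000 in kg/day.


Concentration drop: TAN_in - TAN_out = 7.23 - 0.5 = 6.73 mg/L
Hourly TAN removed = Q * dTAN = 73.0 m^3/h * 6.73 mg/L = 491.29 g/h  (m^3/h * mg/L = g/h)
Daily TAN removed = 491.29 * 24 = 11790.96 g/day
Convert to kg/day: 11790.96 / 1000 = 11.79096 kg/day

11.79096 kg/day


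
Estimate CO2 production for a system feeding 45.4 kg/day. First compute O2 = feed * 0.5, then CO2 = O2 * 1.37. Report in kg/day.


O2 = 45.4 * 0.5 = 22.7
CO2 = 22.7 * 1.37 = 31.099

31.099 kg/day


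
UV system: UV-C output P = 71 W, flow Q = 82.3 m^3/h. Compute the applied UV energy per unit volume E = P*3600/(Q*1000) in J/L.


Energy delivered per hour = 71 W * 3600 s = 255600 J/h
Volume treated per hour = 82.3 m^3/h * 1000 = 82300 L/h
dose = 255600 / 82300 = 3.10571 J/L

3.10571 J/L


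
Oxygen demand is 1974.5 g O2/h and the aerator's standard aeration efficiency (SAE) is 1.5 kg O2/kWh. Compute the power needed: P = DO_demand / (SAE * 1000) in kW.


SAE in g O2/kWh = 1.5 * 1000 = 1500 g/kWh
P = DO_demand / SAE_g = 1974.5 / 1500 = 1.31633 kW

1.31633 kW


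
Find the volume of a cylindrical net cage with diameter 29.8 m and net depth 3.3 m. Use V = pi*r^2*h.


r = d/2 = 29.8/2 = 14.9 m
Base area = pi*r^2 = pi*14.9^2 = 697.46499 m^2
Volume = 697.46499 * 3.3 = 2301.63 m^3

2301.63 m^3


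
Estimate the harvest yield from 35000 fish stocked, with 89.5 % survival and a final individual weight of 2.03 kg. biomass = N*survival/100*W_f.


Survivors = 35000 * 89.5/100 = 31325 fish
Harvest biomass = survivors * W_f = 31325 * 2.03 = 63589.75 kg

63589.75 kg


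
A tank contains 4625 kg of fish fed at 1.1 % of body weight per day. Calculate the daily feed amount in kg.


Feeding rate fraction = 1.1% / 100 = 0.011
Daily feed = 4625 kg * 0.011 = 50.875 kg/day

50.875 kg/day


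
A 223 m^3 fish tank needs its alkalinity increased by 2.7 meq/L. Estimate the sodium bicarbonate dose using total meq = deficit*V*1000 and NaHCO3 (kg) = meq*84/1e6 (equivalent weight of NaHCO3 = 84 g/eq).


Tank volume in L = 223 m^3 * 1000 = 223000 L
Total meq required = 2.7 meq/L * 223000 L = 602100 meq
NaHCO3 mass = 602100 meq * 84 mg/meq / 1e6 = 50.5764 kg

50.5764 kg


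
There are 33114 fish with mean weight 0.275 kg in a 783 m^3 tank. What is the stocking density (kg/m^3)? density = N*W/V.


Total biomass = 33114 fish * 0.275 kg = 9106.35 kg
Density = total biomass / volume = 9106.35 / 783 = 11.6301 kg/m^3

11.6301 kg/m^3


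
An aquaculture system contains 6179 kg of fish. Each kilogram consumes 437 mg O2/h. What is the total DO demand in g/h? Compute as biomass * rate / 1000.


Total O2 consumption (mg/h) = 6179 kg * 437 mg/(kg*h) = 2700223 mg/h
Convert to g/h: 2700223 / 1000 = 2700.223 g/h

2700.223 g/h


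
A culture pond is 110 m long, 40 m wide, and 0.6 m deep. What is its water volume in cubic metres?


Base area = L * W = 110 * 40 = 4400 m^2
Volume = area * depth = 4400 * 0.6 = 2640 m^3

2640 m^3


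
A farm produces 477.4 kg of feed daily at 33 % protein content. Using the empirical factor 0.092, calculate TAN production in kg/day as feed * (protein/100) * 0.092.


Protein in feed = 477.4 * 33/100 = 157.542 kg/day
TAN = protein * 0.092 = 157.542 * 0.092 = 14.493864 kg/day

14.493864 kg/day


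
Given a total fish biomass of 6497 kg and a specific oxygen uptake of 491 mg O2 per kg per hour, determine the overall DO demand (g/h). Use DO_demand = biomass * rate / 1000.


Total O2 consumption (mg/h) = 6497 kg * 491 mg/(kg*h) = 3190027 mg/h
Convert to g/h: 3190027 / 1000 = 3190.027 g/h

3190.027 g/h


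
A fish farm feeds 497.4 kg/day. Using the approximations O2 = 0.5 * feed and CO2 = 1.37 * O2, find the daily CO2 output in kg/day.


O2 = 497.4 * 0.5 = 248.7
CO2 = 248.7 * 1.37 = 340.719

340.719 kg/day


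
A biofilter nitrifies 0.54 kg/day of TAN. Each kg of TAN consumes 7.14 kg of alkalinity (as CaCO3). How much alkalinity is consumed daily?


Alkalinity factor: 7.14 kg CaCO3 consumed per kg TAN nitrified
alk = 0.54 kg TAN * 7.14 = 3.8556 kg CaCO3/day

3.8556 kg CaCO3/day


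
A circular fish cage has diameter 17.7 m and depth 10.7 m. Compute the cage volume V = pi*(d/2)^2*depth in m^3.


r = d/2 = 17.7/2 = 8.85 m
Base area = pi*r^2 = pi*8.85^2 = 246.05739 m^2
Volume = 246.05739 * 10.7 = 2632.81 m^3

2632.81 m^3


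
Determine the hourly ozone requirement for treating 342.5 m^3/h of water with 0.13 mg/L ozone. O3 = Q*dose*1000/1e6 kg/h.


O3 demand (mg/h) = Q * dose * 1000 = 342.5 * 0.13 * 1000 = 44525 mg/h
Convert mg to kg: 44525 / 1e6 = 0.044525 kg/h

0.044525 kg/h


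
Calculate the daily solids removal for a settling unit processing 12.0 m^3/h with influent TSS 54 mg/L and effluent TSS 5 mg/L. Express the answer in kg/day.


Concentration drop: TSS_in - TSS_out = 54 - 5 = 49 mg/L
Hourly solids removed = Q * dTSS = 12.0 m^3/h * 49 mg/L = 588 g/h  (m^3/h * mg/L = g/h)
Daily solids removed = 588 * 24 = 14112 g/day
Convert g to kg: 14112 / 1000 = 14.112 kg/day

14.112 kg/day


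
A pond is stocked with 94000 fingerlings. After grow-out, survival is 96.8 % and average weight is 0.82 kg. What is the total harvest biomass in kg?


Survivors = 94000 * 96.8/100 = 90992 fish
Harvest biomass = survivors * W_f = 90992 * 0.82 = 74613.44 kg

74613.44 kg


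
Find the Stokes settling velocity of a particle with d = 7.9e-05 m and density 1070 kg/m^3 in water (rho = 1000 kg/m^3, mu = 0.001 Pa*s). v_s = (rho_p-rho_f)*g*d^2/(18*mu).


Density difference: rho_p - rho_f = 1070 - 1000 = 70 kg/m^3
d^2 = (7.9e-05)^2 = 6.241e-09 m^2
Numerator = (rho_p - rho_f) * g * d^2 = 70 * 9.81 * 6.241e-09 = 4.2856947e-06
Denominator = 18 * mu = 18 * 0.001 = 0.018
v_s = 4.2856947e-06 / 0.018 = 2.38094e-04 m/s
Check: Re = rho_f * v_s * d / mu = 1000 * 2.38094e-04 * 7.9e-05 / 0.001 = 0.0188 < 1, so Stokes' law applies.

2.38094e-04 m/s


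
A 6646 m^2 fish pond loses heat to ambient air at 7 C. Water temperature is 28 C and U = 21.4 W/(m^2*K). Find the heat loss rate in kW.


Temperature difference dT = 28 - 7 = 21 K
Heat loss (W) = U * A * dT = 21.4 * 6646 * 21 = 2986712.4 W
Convert to kW: 2986712.4 / 1000 = 2986.7124 kW

2986.7124 kW


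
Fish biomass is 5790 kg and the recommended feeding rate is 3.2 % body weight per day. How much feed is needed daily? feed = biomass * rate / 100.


Feeding rate fraction = 3.2% / 100 = 0.032
Daily feed = 5790 kg * 0.032 = 185.28 kg/day

185.28 kg/day


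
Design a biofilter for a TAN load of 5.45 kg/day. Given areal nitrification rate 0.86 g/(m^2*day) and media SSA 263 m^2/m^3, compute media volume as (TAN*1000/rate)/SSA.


A = 5.45*1000 / 0.86 = 6337.2093 m^2
V = 6337.2093 / 263 = 24.0959

24.0959 m^3


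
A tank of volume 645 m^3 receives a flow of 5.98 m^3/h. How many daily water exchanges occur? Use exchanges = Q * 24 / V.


Daily flow volume = 5.98 m^3/h * 24 h = 143.52 m^3/day
Exchanges = daily flow / tank volume = 143.52 / 645 = 0.222512 exchanges/day

0.222512 exchanges/day


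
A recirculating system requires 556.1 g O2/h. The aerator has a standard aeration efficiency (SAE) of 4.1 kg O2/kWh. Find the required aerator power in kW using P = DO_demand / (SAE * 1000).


SAE in g O2/kWh = 4.1 * 1000 = 4100 g/kWh
P = DO_demand / SAE_g = 556.1 / 4100 = 0.135634 kW

0.135634 kW


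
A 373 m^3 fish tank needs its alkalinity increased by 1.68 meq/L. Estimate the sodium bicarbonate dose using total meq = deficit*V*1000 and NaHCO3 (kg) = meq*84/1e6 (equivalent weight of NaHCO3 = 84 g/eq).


Tank volume in L = 373 m^3 * 1000 = 373000 L
Total meq required = 1.68 meq/L * 373000 L = 626640 meq
NaHCO3 mass = 626640 meq * 84 mg/meq / 1e6 = 52.6378 kg

52.6378 kg


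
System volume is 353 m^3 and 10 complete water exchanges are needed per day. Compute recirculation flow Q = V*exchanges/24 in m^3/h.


Daily recirculation volume = 353 m^3 * 10 = 3530 m^3/day
Flow rate Q = daily volume / 24 h = 3530 / 24 = 147.083 m^3/h

147.083 m^3/h


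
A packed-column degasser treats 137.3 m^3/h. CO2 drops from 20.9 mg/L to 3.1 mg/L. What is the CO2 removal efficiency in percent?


CO2_out / CO2_in = 3.1 / 20.9 = 0.14832536
Fraction remaining = 0.14832536
efficiency = (1 - 0.14832536) * 100 = 85.1675 %

85.1675 %


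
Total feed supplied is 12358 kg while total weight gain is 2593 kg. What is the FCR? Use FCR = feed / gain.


FCR = feed consumed / weight gained
FCR = 12358 kg / 2593 kg = 4.76591

4.76591


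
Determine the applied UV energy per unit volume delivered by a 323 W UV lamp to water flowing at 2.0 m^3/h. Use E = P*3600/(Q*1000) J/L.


Energy delivered per hour = 323 W * 3600 s = 1162800 J/h
Volume treated per hour = 2.0 m^3/h * 1000 = 2000 L/h
dose = 1162800 / 2000 = 581.4 J/L

581.4 J/L


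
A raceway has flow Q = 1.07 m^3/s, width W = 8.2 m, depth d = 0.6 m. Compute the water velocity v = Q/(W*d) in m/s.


Cross-sectional area = W * d = 8.2 * 0.6 = 4.92 m^2
Velocity = Q / A = 1.07 / 4.92 = 0.21748 m/s

0.21748 m/s


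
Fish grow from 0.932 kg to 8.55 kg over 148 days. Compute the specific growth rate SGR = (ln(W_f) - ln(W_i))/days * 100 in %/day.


ln(W_f) = ln(8.55) = 2.1459313
ln(W_i) = ln(0.932) = -0.070422464
ln(W_f) - ln(W_i) = 2.1459313 - -0.070422464 = 2.2163538
SGR = 2.2163538 / 148 * 100 = 1.49754 %/day

1.49754 %/day


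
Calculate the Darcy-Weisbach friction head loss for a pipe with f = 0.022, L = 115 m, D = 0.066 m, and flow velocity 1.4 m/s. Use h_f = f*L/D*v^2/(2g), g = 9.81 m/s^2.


v^2 = 1.4^2 = 1.96 m^2/s^2
L/D = 115/0.066 = 1742.4242
h_f = f*(L/D)*v^2/(2g) = 0.022 * 1742.4242 * 1.96 / 19.62 = 3.82943 m

3.82943 m


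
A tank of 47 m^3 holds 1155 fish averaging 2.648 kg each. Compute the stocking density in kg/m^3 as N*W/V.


Total biomass = 1155 fish * 2.648 kg = 3058.44 kg
Density = total biomass / volume = 3058.44 / 47 = 65.0732 kg/m^3

65.0732 kg/m^3


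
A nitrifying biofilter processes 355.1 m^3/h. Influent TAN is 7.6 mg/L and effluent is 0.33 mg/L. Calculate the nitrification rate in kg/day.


Concentration drop: TAN_in - TAN_out = 7.6 - 0.33 = 7.27 mg/L
Hourly TAN removed = Q * dTAN = 355.1 m^3/h * 7.27 mg/L = 2581.577 g/h  (m^3/h * mg/L = g/h)
Daily TAN removed = 2581.577 * 24 = 61957.848 g/day
Convert to kg/day: 61957.848 / 1000 = 61.957848 kg/day

61.957848 kg/day


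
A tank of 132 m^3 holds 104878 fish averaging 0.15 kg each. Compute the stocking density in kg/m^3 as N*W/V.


Total biomass = 104878 fish * 0.15 kg = 15731.7 kg
Density = total biomass / volume = 15731.7 / 132 = 119.18 kg/m^3

119.18 kg/m^3


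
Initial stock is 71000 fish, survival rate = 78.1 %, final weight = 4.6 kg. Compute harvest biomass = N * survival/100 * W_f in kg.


Survivors = 71000 * 78.1/100 = 55451 fish
Harvest biomass = survivors * W_f = 55451 * 4.6 = 255074.6 kg

255074.6 kg


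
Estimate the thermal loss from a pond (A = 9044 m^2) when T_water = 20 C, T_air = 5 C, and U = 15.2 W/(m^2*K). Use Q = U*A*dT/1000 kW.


Temperature difference dT = 20 - 5 = 15 K
Heat loss (W) = U * A * dT = 15.2 * 9044 * 15 = 2062032 W
Convert to kW: 2062032 / 1000 = 2062.032 kW

2062.032 kW


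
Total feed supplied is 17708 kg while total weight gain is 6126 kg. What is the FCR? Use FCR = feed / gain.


FCR = feed consumed / weight gained
FCR = 17708 kg / 6126 kg = 2.89063

2.89063


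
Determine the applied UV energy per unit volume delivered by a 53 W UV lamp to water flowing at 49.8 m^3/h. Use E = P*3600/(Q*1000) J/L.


Energy delivered per hour = 53 W * 3600 s = 190800 J/h
Volume treated per hour = 49.8 m^3/h * 1000 = 49800 L/h
dose = 190800 / 49800 = 3.83133 J/L

3.83133 J/L


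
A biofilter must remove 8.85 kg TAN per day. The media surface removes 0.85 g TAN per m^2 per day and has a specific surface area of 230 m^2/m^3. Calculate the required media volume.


A = 8.85*1000 / 0.85 = 10411.765 m^2
V = 10411.765 / 230 = 45.2685

45.2685 m^3


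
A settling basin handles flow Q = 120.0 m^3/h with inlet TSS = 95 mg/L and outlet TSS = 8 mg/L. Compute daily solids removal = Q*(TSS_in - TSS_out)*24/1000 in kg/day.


Concentration drop: TSS_in - TSS_out = 95 - 8 = 87 mg/L
Hourly solids removed = Q * dTSS = 120.0 m^3/h * 87 mg/L = 10440 g/h  (m^3/h * mg/L = g/h)
Daily solids removed = 10440 * 24 = 250560 g/day
Convert g to kg: 250560 / 1000 = 250.56 kg/day

250.56 kg/day


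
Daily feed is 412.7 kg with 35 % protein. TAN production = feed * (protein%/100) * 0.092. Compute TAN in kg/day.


Protein in feed = 412.7 * 35/100 = 144.445 kg/day
TAN = protein * 0.092 = 144.445 * 0.092 = 13.28894 kg/day

13.28894 kg/day


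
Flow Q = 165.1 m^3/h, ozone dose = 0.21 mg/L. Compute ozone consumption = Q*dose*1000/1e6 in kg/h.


O3 demand (mg/h) = Q * dose * 1000 = 165.1 * 0.21 * 1000 = 34671 mg/h
Convert mg to kg: 34671 / 1e6 = 0.034671 kg/h

0.034671 kg/h


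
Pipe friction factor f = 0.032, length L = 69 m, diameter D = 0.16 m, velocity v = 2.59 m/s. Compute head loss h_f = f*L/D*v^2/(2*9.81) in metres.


v^2 = 2.59^2 = 6.7081 m^2/s^2
L/D = 69/0.16 = 431.25
h_f = f*(L/D)*v^2/(2g) = 0.032 * 431.25 * 6.7081 / 19.62 = 4.71824 m

4.71824 m


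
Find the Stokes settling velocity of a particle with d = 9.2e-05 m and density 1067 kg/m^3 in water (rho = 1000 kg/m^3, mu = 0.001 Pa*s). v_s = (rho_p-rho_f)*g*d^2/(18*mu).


Density difference: rho_p - rho_f = 1067 - 1000 = 67 kg/m^3
d^2 = (9.2e-05)^2 = 8.464e-09 m^2
Numerator = (rho_p - rho_f) * g * d^2 = 67 * 9.81 * 8.464e-09 = 5.5631333e-06
Denominator = 18 * mu = 18 * 0.001 = 0.018
v_s = 5.5631333e-06 / 0.018 = 3.09063e-04 m/s
Check: Re = rho_f * v_s * d / mu = 1000 * 3.09063e-04 * 9.2e-05 / 0.001 = 0.0284 < 1, so Stokes' law applies.

3.09063e-04 m/s


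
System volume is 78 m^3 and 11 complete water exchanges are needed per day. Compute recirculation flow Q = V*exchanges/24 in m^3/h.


Daily recirculation volume = 78 m^3 * 11 = 858 m^3/day
Flow rate Q = daily volume / 24 h = 858 / 24 = 35.75 m^3/h

35.75 m^3/h


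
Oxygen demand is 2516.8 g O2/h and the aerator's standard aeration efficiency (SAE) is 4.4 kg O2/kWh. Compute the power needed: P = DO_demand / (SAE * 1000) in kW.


SAE in g O2/kWh = 4.4 * 1000 = 4400 g/kWh
P = DO_demand / SAE_g = 2516.8 / 4400 = 0.572 kW

0.572 kW


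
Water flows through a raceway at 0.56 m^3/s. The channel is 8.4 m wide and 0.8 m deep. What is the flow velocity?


Cross-sectional area = W * d = 8.4 * 0.8 = 6.72 m^2
Velocity = Q / A = 0.56 / 6.72 = 0.0833333 m/s

0.0833333 m/s


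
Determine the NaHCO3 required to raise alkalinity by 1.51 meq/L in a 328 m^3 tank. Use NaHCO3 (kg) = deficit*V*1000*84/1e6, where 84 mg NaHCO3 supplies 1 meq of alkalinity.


Tank volume in L = 328 m^3 * 1000 = 328000 L
Total meq required = 1.51 meq/L * 328000 L = 495280 meq
NaHCO3 mass = 495280 meq * 84 mg/meq / 1e6 = 41.6035 kg

41.6035 kg


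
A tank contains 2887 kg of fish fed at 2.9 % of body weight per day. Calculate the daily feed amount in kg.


Feeding rate fraction = 2.9% / 100 = 0.029
Daily feed = 2887 kg * 0.029 = 83.723 kg/day

83.723 kg/day


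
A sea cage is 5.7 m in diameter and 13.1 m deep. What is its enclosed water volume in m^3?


r = d/2 = 5.7/2 = 2.85 m
Base area = pi*r^2 = pi*2.85^2 = 25.517586 m^2
Volume = 25.517586 * 13.1 = 334.28 m^3

334.28 m^3


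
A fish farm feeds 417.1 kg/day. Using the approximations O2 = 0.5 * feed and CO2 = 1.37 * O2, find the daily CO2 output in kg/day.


O2 = 417.1 * 0.5 = 208.55
CO2 = 208.55 * 1.37 = 285.7135

285.7135 kg/day


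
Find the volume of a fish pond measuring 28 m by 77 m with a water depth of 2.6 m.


Base area = L * W = 28 * 77 = 2156 m^2
Volume = area * depth = 2156 * 2.6 = 5605.6 m^3

5605.6 m^3


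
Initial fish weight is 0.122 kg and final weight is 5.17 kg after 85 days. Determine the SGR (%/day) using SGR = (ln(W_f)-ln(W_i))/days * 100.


ln(W_f) = ln(5.17) = 1.6428727
ln(W_i) = ln(0.122) = -2.1037342
ln(W_f) - ln(W_i) = 1.6428727 - -2.1037342 = 3.7466069
SGR = 3.7466069 / 85 * 100 = 4.40777 %/day

4.40777 %/day


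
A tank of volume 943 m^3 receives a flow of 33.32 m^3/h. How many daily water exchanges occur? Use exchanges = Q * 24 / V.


Daily flow volume = 33.32 m^3/h * 24 h = 799.68 m^3/day
Exchanges = daily flow / tank volume = 799.68 / 943 = 0.848017 exchanges/day

0.848017 exchanges/day


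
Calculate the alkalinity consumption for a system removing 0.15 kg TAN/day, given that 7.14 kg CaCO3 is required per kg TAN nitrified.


Alkalinity factor: 7.14 kg CaCO3 consumed per kg TAN nitrified
alk = 0.15 kg TAN * 7.14 = 1.071 kg CaCO3/day

1.071 kg CaCO3/day


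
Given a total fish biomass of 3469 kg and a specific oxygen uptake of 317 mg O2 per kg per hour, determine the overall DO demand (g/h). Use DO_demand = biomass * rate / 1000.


Total O2 consumption (mg/h) = 3469 kg * 317 mg/(kg*h) = 1099673 mg/h
Convert to g/h: 1099673 / 1000 = 1099.673 g/h

1099.673 g/h


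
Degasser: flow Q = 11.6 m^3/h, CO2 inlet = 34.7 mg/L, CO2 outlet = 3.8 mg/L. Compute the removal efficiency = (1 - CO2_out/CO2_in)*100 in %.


CO2_out / CO2_in = 3.8 / 34.7 = 0.10951009
Fraction remaining = 0.10951009
efficiency = (1 - 0.10951009) * 100 = 89.049 %

89.049 %


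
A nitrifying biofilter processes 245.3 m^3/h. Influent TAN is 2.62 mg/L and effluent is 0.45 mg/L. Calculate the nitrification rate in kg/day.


Concentration drop: TAN_in - TAN_out = 2.62 - 0.45 = 2.17 mg/L
Hourly TAN removed = Q * dTAN = 245.3 m^3/h * 2.17 mg/L = 532.301 g/h  (m^3/h * mg/L = g/h)
Daily TAN removed = 532.301 * 24 = 12775.224 g/day
Convert to kg/day: 12775.224 / 1000 = 12.775224 kg/day

12.775224 kg/day


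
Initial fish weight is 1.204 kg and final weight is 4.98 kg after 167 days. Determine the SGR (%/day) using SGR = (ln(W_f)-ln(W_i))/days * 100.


ln(W_f) = ln(4.98) = 1.6054299
ln(W_i) = ln(1.204) = 0.18564935
ln(W_f) - ln(W_i) = 1.6054299 - 0.18564935 = 1.4197806
SGR = 1.4197806 / 167 * 100 = 0.850168 %/day

0.850168 %/day


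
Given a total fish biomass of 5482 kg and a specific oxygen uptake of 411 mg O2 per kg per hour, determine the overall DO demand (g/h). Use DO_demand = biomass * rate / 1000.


Total O2 consumption (mg/h) = 5482 kg * 411 mg/(kg*h) = 2253102 mg/h
Convert to g/h: 2253102 / 1000 = 2253.102 g/h

2253.102 g/h


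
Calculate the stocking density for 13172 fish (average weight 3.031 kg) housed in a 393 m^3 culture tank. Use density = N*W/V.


Total biomass = 13172 fish * 3.031 kg = 39924.332 kg
Density = total biomass / volume = 39924.332 / 393 = 101.589 kg/m^3

101.589 kg/m^3


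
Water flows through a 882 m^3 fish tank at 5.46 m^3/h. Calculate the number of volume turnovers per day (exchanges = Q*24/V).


Daily flow volume = 5.46 m^3/h * 24 h = 131.04 m^3/day
Exchanges = daily flow / tank volume = 131.04 / 882 = 0.148571 exchanges/day

0.148571 exchanges/day


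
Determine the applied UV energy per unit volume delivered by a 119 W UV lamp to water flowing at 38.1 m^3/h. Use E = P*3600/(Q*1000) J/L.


Energy delivered per hour = 119 W * 3600 s = 428400 J/h
Volume treated per hour = 38.1 m^3/h * 1000 = 38100 L/h
dose = 428400 / 38100 = 11.2441 J/L

11.2441 J/L


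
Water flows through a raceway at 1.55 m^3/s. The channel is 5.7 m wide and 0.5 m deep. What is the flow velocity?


Cross-sectional area = W * d = 5.7 * 0.5 = 2.85 m^2
Velocity = Q / A = 1.55 / 2.85 = 0.54386 m/s

0.54386 m/s


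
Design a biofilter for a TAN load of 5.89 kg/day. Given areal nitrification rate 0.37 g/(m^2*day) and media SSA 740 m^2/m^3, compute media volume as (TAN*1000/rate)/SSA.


A = 5.89*1000 / 0.37 = 15918.919 m^2
V = 15918.919 / 740 = 21.5121

21.5121 m^3


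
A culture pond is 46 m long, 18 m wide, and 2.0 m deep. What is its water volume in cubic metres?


Base area = L * W = 46 * 18 = 828 m^2
Volume = area * depth = 828 * 2.0 = 1656 m^3

1656 m^3


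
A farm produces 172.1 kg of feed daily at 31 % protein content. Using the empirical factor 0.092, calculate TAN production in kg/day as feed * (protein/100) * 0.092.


Protein in feed = 172.1 * 31/100 = 53.351 kg/day
TAN = protein * 0.092 = 53.351 * 0.092 = 4.908292 kg/day

4.908292 kg/day


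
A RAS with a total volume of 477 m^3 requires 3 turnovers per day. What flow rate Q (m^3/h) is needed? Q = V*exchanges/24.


Daily recirculation volume = 477 m^3 * 3 = 1431 m^3/day
Flow rate Q = daily volume / 24 h = 1431 / 24 = 59.625 m^3/h

59.625 m^3/h


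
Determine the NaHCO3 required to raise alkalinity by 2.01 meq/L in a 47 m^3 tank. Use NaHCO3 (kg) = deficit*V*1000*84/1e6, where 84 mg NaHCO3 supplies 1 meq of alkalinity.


Tank volume in L = 47 m^3 * 1000 = 47000 L
Total meq required = 2.01 meq/L * 47000 L = 94470 meq
NaHCO3 mass = 94470 meq * 84 mg/meq / 1e6 = 7.93548 kg

7.93548 kg


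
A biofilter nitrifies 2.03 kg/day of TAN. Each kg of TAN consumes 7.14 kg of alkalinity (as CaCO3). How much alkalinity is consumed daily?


Alkalinity factor: 7.14 kg CaCO3 consumed per kg TAN nitrified
alk = 2.03 kg TAN * 7.14 = 14.4942 kg CaCO3/day

14.4942 kg CaCO3/day


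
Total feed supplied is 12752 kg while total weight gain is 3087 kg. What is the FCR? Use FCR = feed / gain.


FCR = feed consumed / weight gained
FCR = 12752 kg / 3087 kg = 4.13087

4.13087


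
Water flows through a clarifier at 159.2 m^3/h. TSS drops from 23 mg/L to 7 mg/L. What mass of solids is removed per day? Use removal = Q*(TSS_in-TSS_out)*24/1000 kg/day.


Concentration drop: TSS_in - TSS_out = 23 - 7 = 16 mg/L
Hourly solids removed = Q * dTSS = 159.2 m^3/h * 16 mg/L = 2547.2 g/h  (m^3/h * mg/L = g/h)
Daily solids removed = 2547.2 * 24 = 61132.8 g/day
Convert g to kg: 61132.8 / 1000 = 61.1328 kg/day

61.1328 kg/day


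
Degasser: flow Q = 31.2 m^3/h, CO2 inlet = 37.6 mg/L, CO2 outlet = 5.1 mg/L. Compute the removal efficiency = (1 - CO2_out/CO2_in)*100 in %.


CO2_out / CO2_in = 5.1 / 37.6 = 0.1356383
Fraction remaining = 0.1356383
efficiency = (1 - 0.1356383) * 100 = 86.4362 %

86.4362 %


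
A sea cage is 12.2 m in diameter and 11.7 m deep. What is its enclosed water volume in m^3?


r = d/2 = 12.2/2 = 6.1 m
Base area = pi*r^2 = pi*6.1^2 = 116.89866 m^2
Volume = 116.89866 * 11.7 = 1367.71 m^3

1367.71 m^3


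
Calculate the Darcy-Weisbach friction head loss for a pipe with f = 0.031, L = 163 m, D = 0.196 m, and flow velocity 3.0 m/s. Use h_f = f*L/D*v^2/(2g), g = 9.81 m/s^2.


v^2 = 3.0^2 = 9 m^2/s^2
L/D = 163/0.196 = 831.63265
h_f = f*(L/D)*v^2/(2g) = 0.031 * 831.63265 * 9 / 19.62 = 11.826 m

11.826 m


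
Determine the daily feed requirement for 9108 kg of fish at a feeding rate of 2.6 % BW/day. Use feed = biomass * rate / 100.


Feeding rate fraction = 2.6% / 100 = 0.026
Daily feed = 9108 kg * 0.026 = 236.808 kg/day

236.808 kg/day


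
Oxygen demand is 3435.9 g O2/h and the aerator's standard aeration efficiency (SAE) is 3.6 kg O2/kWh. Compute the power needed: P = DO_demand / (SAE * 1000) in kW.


SAE in g O2/kWh = 3.6 * 1000 = 3600 g/kWh
P = DO_demand / SAE_g = 3435.9 / 3600 = 0.954417 kW

0.954417 kW


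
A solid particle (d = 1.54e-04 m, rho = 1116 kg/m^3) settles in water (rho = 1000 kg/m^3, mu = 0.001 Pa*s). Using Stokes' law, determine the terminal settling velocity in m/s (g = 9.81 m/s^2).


Density difference: rho_p - rho_f = 1116 - 1000 = 116 kg/m^3
d^2 = (1.54e-04)^2 = 2.3716e-08 m^2
Numerator = (rho_p - rho_f) * g * d^2 = 116 * 9.81 * 2.3716e-08 = 2.6987859e-05
Denominator = 18 * mu = 18 * 0.001 = 0.018
v_s = 2.6987859e-05 / 0.018 = 0.00149933 m/s
Check: Re = rho_f * v_s * d / mu = 1000 * 0.00149933 * 1.54e-04 / 0.001 = 0.231 < 1, so Stokes' law applies.

0.00149933 m/s


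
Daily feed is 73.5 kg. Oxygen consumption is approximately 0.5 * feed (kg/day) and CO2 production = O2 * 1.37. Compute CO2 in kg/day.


O2 = 73.5 * 0.5 = 36.75
CO2 = 36.75 * 1.37 = 50.3475

50.3475 kg/day


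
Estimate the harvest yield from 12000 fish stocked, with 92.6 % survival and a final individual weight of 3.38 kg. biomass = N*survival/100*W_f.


Survivors = 12000 * 92.6/100 = 11112 fish
Harvest biomass = survivors * W_f = 11112 * 3.38 = 37558.56 kg

37558.56 kg


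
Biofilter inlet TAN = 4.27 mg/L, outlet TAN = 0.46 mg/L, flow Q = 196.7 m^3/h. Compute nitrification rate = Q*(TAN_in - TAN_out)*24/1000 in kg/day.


Concentration drop: TAN_in - TAN_out = 4.27 - 0.46 = 3.81 mg/L
Hourly TAN removed = Q * dTAN = 196.7 m^3/h * 3.81 mg/L = 749.427 g/h  (m^3/h * mg/L = g/h)
Daily TAN removed = 749.427 * 24 = 17986.248 g/day
Convert to kg/day: 17986.248 / 1000 = 17.986248 kg/day

17.986248 kg/day


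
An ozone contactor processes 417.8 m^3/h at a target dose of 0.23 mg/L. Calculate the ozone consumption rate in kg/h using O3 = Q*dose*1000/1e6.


O3 demand (mg/h) = Q * dose * 1000 = 417.8 * 0.23 * 1000 = 96094 mg/h
Convert mg to kg: 96094 / 1e6 = 0.096094 kg/h

0.096094 kg/h


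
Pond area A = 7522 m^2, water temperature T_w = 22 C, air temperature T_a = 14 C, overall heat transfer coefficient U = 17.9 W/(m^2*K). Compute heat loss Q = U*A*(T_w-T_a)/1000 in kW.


Temperature difference dT = 22 - 14 = 8 K
Heat loss (W) = U * A * dT = 17.9 * 7522 * 8 = 1077150.4 W
Convert to kW: 1077150.4 / 1000 = 1077.1504 kW

1077.1504 kW


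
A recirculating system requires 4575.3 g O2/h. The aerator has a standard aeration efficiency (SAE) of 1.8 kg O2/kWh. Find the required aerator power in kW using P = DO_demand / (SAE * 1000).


SAE in g O2/kWh = 1.8 * 1000 = 1800 g/kWh
P = DO_demand / SAE_g = 4575.3 / 1800 = 2.54183 kW

2.54183 kW


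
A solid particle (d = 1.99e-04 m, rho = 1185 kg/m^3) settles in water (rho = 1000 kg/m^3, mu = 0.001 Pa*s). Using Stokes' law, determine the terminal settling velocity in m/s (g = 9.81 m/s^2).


Density difference: rho_p - rho_f = 1185 - 1000 = 185 kg/m^3
d^2 = (1.99e-04)^2 = 3.9601e-08 m^2
Numerator = (rho_p - rho_f) * g * d^2 = 185 * 9.81 * 3.9601e-08 = 7.1869875e-05
Denominator = 18 * mu = 18 * 0.001 = 0.018
v_s = 7.1869875e-05 / 0.018 = 0.00399277 m/s
Check: Re = rho_f * v_s * d / mu = 1000 * 0.00399277 * 1.99e-04 / 0.001 = 0.795 < 1, so Stokes' law applies.

0.00399277 m/s


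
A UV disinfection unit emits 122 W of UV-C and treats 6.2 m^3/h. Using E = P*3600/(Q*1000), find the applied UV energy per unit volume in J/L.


Energy delivered per hour = 122 W * 3600 s = 439200 J/h
Volume treated per hour = 6.2 m^3/h * 1000 = 6200 L/h
dose = 439200 / 6200 = 70.8387 J/L

70.8387 J/L


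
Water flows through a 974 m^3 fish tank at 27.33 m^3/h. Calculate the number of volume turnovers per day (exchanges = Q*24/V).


Daily flow volume = 27.33 m^3/h * 24 h = 655.92 m^3/day
Exchanges = daily flow / tank volume = 655.92 / 974 = 0.673429 exchanges/day

0.673429 exchanges/day


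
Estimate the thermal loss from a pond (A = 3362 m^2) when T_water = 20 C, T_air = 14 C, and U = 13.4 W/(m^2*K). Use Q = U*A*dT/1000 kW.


Temperature difference dT = 20 - 14 = 6 K
Heat loss (W) = U * A * dT = 13.4 * 3362 * 6 = 270304.8 W
Convert to kW: 270304.8 / 1000 = 270.3048 kW

270.3048 kW


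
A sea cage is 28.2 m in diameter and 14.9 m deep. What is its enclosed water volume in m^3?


r = d/2 = 28.2/2 = 14.1 m
Base area = pi*r^2 = pi*14.1^2 = 624.58004 m^2
Volume = 624.58004 * 14.9 = 9306.24 m^3

9306.24 m^3


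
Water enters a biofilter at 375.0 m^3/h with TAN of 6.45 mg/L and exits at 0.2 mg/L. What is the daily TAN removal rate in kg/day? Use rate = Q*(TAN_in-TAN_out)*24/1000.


Concentration drop: TAN_in - TAN_out = 6.45 - 0.2 = 6.25 mg/L
Hourly TAN removed = Q * dTAN = 375.0 m^3/h * 6.25 mg/L = 2343.75 g/h  (m^3/h * mg/L = g/h)
Daily TAN removed = 2343.75 * 24 = 56250 g/day
Convert to kg/day: 56250 / 1000 = 56.25 kg/day

56.25 kg/day


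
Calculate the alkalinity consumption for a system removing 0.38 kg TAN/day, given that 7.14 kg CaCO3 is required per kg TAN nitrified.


Alkalinity factor: 7.14 kg CaCO3 consumed per kg TAN nitrified
alk = 0.38 kg TAN * 7.14 = 2.7132 kg CaCO3/day

2.7132 kg CaCO3/day


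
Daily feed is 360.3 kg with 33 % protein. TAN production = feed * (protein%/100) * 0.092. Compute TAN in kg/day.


Protein in feed = 360.3 * 33/100 = 118.899 kg/day
TAN = protein * 0.092 = 118.899 * 0.092 = 10.938708 kg/day

10.938708 kg/day


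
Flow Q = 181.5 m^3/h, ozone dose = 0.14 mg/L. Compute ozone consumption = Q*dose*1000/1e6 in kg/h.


O3 demand (mg/h) = Q * dose * 1000 = 181.5 * 0.14 * 1000 = 25410 mg/h
Convert mg to kg: 25410 / 1e6 = 0.02541 kg/h

0.02541 kg/h


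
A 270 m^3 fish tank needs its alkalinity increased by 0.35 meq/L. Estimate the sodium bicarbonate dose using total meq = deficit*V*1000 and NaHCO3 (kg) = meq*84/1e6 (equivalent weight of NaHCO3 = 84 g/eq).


Tank volume in L = 270 m^3 * 1000 = 270000 L
Total meq required = 0.35 meq/L * 270000 L = 94500 meq
NaHCO3 mass = 94500 meq * 84 mg/meq / 1e6 = 7.938 kg

7.938 kg


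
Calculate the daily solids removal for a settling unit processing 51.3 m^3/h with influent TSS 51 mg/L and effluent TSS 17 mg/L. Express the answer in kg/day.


Concentration drop: TSS_in - TSS_out = 51 - 17 = 34 mg/L
Hourly solids removed = Q * dTSS = 51.3 m^3/h * 34 mg/L = 1744.2 g/h  (m^3/h * mg/L = g/h)
Daily solids removed = 1744.2 * 24 = 41860.8 g/day
Convert g to kg: 41860.8 / 1000 = 41.8608 kg/day

41.8608 kg/day


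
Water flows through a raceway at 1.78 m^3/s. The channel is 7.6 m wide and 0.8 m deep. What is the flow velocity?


Cross-sectional area = W * d = 7.6 * 0.8 = 6.08 m^2
Velocity = Q / A = 1.78 / 6.08 = 0.292763 m/s

0.292763 m/s


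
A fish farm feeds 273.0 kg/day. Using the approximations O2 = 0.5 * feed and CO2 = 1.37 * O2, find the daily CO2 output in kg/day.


O2 = 273.0 * 0.5 = 136.5
CO2 = 136.5 * 1.37 = 187.005

187.005 kg/day


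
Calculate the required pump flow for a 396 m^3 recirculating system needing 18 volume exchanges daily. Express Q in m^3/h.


Daily recirculation volume = 396 m^3 * 18 = 7128 m^3/day
Flow rate Q = daily volume / 24 h = 7128 / 24 = 297 m^3/h

297 m^3/h


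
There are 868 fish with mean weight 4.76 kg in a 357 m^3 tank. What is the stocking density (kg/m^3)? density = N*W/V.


Total biomass = 868 fish * 4.76 kg = 4131.68 kg
Density = total biomass / volume = 4131.68 / 357 = 11.5733 kg/m^3

11.5733 kg/m^3


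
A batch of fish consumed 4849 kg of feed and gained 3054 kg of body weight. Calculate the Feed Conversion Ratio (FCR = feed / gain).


FCR = feed consumed / weight gained
FCR = 4849 kg / 3054 kg = 1.58775

1.58775


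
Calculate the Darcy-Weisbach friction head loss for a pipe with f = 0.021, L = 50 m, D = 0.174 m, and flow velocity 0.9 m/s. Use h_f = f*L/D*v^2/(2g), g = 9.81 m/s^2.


v^2 = 0.9^2 = 0.81 m^2/s^2
L/D = 50/0.174 = 287.35632
h_f = f*(L/D)*v^2/(2g) = 0.021 * 287.35632 * 0.81 / 19.62 = 0.24913 m

0.24913 m


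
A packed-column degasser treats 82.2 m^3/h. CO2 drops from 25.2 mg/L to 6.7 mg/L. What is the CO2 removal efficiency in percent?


CO2_out / CO2_in = 6.7 / 25.2 = 0.26587302
Fraction remaining = 0.26587302
efficiency = (1 - 0.26587302) * 100 = 73.4127 %

73.4127 %


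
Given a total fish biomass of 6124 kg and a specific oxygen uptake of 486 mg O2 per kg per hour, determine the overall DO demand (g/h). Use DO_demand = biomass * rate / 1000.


Total O2 consumption (mg/h) = 6124 kg * 486 mg/(kg*h) = 2976264 mg/h
Convert to g/h: 2976264 / 1000 = 2976.264 g/h

2976.264 g/h


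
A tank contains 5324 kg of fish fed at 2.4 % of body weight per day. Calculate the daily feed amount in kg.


Feeding rate fraction = 2.4% / 100 = 0.024
Daily feed = 5324 kg * 0.024 = 127.776 kg/day

127.776 kg/day


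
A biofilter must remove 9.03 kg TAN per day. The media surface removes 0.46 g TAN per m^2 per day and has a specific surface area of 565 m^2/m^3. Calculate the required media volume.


A = 9.03*1000 / 0.46 = 19630.435 m^2
V = 19630.435 / 565 = 34.7441

34.7441 m^3


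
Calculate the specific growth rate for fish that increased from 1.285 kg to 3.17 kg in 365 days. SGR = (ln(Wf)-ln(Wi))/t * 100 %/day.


ln(W_f) = ln(3.17) = 1.1537316
ln(W_i) = ln(1.285) = 0.25075872
ln(W_f) - ln(W_i) = 1.1537316 - 0.25075872 = 0.90297288
SGR = 0.90297288 / 365 * 100 = 0.24739 %/day

0.24739 %/day


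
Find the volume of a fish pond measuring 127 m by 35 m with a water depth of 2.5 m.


Base area = L * W = 127 * 35 = 4445 m^2
Volume = area * depth = 4445 * 2.5 = 11112.5 m^3

11112.5 m^3


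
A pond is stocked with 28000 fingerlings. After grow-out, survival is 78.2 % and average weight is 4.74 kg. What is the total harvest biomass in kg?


Survivors = 28000 * 78.2/100 = 21896 fish
Harvest biomass = survivors * W_f = 21896 * 4.74 = 103787.04 kg

103787.04 kg


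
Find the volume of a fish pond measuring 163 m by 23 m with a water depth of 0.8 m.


Base area = L * W = 163 * 23 = 3749 m^2
Volume = area * depth = 3749 * 0.8 = 2999.2 m^3

2999.2 m^3


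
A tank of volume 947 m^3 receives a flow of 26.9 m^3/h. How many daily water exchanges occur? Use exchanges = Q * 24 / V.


Daily flow volume = 26.9 m^3/h * 24 h = 645.6 m^3/day
Exchanges = daily flow / tank volume = 645.6 / 947 = 0.681732 exchanges/day

0.681732 exchanges/day


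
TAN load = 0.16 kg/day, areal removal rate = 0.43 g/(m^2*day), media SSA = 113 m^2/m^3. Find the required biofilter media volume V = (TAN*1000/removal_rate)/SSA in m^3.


A = 0.16*1000 / 0.43 = 372.09302 m^2
V = 372.09302 / 113 = 3.29286

3.29286 m^3


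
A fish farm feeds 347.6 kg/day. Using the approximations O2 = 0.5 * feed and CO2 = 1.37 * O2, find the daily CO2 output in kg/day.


O2 = 347.6 * 0.5 = 173.8
CO2 = 173.8 * 1.37 = 238.106

238.106 kg/day


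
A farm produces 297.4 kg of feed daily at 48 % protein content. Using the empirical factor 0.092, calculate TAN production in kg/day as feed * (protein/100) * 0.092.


Protein in feed = 297.4 * 48/100 = 142.752 kg/day
TAN = protein * 0.092 = 142.752 * 0.092 = 13.133184 kg/day

13.133184 kg/day


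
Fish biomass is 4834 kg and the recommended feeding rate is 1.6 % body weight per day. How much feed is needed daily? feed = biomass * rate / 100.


Feeding rate fraction = 1.6% / 100 = 0.016
Daily feed = 4834 kg * 0.016 = 77.344 kg/day

77.344 kg/day


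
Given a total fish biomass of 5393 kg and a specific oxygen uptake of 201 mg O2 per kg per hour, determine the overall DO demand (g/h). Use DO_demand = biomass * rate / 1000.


Total O2 consumption (mg/h) = 5393 kg * 201 mg/(kg*h) = 1083993 mg/h
Convert to g/h: 1083993 / 1000 = 1083.993 g/h

1083.993 g/h


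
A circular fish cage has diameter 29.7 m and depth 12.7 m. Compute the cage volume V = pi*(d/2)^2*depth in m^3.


r = d/2 = 29.7/2 = 14.85 m
Base area = pi*r^2 = pi*14.85^2 = 692.79187 m^2
Volume = 692.79187 * 12.7 = 8798.46 m^3

8798.46 m^3


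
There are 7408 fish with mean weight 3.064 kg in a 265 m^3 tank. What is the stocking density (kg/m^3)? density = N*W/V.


Total biomass = 7408 fish * 3.064 kg = 22698.112 kg
Density = total biomass / volume = 22698.112 / 265 = 85.6533 kg/m^3

85.6533 kg/m^3


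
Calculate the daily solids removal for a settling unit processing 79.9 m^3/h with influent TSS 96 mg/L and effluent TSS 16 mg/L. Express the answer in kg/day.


Concentration drop: TSS_in - TSS_out = 96 - 16 = 80 mg/L
Hourly solids removed = Q * dTSS = 79.9 m^3/h * 80 mg/L = 6392 g/h  (m^3/h * mg/L = g/h)
Daily solids removed = 6392 * 24 = 153408 g/day
Convert g to kg: 153408 / 1000 = 153.408 kg/day

153.408 kg/day
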